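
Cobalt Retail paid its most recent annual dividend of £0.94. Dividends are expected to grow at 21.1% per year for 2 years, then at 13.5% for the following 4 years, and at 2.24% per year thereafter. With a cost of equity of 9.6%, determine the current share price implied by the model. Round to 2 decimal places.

Three-stage DDM. Project D₁…D_6; terminal Gordon value at t=6 with g = 0.0224; discount at r = 0.096.
D_1 = 1.1383
D_2 = 1.3785
D_3 = 1.5646
D_4 = 1.7759
D_5 = 2.0156
D_6 = 2.2877
TV_6 = 2.3389/(0.096−0.0224) = 31.7792
P₀ = Σ Dₜ/(1+r)ᵗ + TV_6/(1+r)^6 = 25.5348

£25.53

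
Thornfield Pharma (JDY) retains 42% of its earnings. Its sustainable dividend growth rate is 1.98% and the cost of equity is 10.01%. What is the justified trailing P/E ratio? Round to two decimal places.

7.37

Payout ratio b = 1 − 0.42 = 0.58.
Justified trailing P/E = b(1+g)/(r−g) = 0.58×(1+0.0198)/(0.1001−0.0198) = 7.3659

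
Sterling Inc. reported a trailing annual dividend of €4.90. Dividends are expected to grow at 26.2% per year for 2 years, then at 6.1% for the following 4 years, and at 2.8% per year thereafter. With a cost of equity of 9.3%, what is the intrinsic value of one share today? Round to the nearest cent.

€128.20

Three-stage DDM. Project D₁…D_6; terminal Gordon value at t=6 with g = 0.028; discount at r = 0.093.
D_1 = 6.1838
D_2 = 7.8040
D_3 = 8.2800
D_4 = 8.7851
D_5 = 9.3210
D_6 = 9.8895
TV_6 = 10.1665/(0.093−0.028) = 156.4070
P₀ = Σ Dₜ/(1+r)ᵗ + TV_6/(1+r)^6 = 128.1974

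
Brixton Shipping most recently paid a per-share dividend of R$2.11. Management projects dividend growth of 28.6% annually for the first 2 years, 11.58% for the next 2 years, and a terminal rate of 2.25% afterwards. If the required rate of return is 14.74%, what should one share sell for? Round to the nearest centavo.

Three-stage DDM. Project D₁…D_4; terminal Gordon value at t=4 with g = 0.0225; discount at r = 0.1474.
D_1 = 2.7135
D_2 = 3.4895
D_3 = 3.8936
D_4 = 4.3445
TV_4 = 4.4422/(0.1474−0.0225) = 35.5662
P₀ = Σ Dₜ/(1+r)ᵗ + TV_4/(1+r)^4 = 30.6196

R$30.62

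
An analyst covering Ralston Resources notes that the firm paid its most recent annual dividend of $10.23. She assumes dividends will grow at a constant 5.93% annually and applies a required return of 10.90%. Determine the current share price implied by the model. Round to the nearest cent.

$218.04

Gordon growth model: P₀ = D₁/(r − g). D₁ = 10.23 × (1 + 0.0593) = 10.8366.
P₀ = 10.8366 / (0.109 − 0.0593) = 10.8366 / 0.0497 = 218.0410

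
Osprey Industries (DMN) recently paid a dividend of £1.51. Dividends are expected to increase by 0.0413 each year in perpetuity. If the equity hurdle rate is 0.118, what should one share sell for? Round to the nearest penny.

£20.50

Gordon growth model: P₀ = D₁/(r − g). D₁ = 1.51 × (1 + 0.0413) = 1.5724.
P₀ = 1.5724 / (0.118 − 0.0413) = 1.5724 / 0.0767 = 20.5002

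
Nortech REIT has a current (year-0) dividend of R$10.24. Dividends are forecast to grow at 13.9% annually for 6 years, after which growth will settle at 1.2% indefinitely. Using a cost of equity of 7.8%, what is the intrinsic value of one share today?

R$293.28

Two-stage DDM. Project D₁…D_6 at 0.139, terminal growth 0.012, discount at r = 0.078.
D_1 = 11.6634
D_2 = 13.2846
D_3 = 15.1311
D_4 = 17.2343
D_5 = 19.6299
D_6 = 22.3585
Terminal value at t=6: TV = D_7/(r−g) = 22.6268/(0.078−0.012) = 342.8300
P₀ = 11.6634/(1+0.078)^1 + 13.2846/(1+0.078)^2 + 15.1311/(1+0.078)^3 + 17.2343/(1+0.078)^4 + 19.6299/(1+0.078)^5 + 22.3585/(1+0.078)^6 + 342.8300/(1+0.078)^6 = 293.2803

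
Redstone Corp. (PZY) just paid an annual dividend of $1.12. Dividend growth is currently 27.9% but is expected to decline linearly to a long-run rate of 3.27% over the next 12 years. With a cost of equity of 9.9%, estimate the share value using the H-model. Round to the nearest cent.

$42.41

H-model: P₀ = D₀[(1+g_L) + H(g_S−g_L)]/(r−g_L), with H = 12/2 = 6.
P₀ = 1.12 × [(1+0.0327) + 6×(0.279−0.0327)] / (0.099−0.0327)
   = 1.12 × 2.5105 / 0.0663 = 42.4097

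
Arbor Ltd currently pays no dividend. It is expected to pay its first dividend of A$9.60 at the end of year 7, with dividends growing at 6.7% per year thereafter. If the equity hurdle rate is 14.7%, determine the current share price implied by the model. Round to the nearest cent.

A$52.70

Deferred-dividend DDM. At t=6 the remaining stream is a growing perpetuity with first payment D_7 = 9.60.
V_6 = D_7/(r−g) = 9.60/(0.147−0.067) = 120.0000
P₀ = V_6/(1+r)^6 = 120.0000/(1+0.147)^6 = 52.6988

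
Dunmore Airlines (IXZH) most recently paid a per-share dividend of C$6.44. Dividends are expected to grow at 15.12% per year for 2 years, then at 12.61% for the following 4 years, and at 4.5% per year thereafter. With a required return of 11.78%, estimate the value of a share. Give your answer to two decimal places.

Three-stage DDM. Project D₁…D_6; terminal Gordon value at t=6 with g = 0.045; discount at r = 0.1178.
D_1 = 7.4137
D_2 = 8.5347
D_3 = 9.6109
D_4 = 10.8228
D_5 = 12.1876
D_6 = 13.7245
TV_6 = 14.3421/(0.1178−0.045) = 197.0063
P₀ = Σ Dₜ/(1+r)ᵗ + TV_6/(1+r)^6 = 142.2904

C$142.29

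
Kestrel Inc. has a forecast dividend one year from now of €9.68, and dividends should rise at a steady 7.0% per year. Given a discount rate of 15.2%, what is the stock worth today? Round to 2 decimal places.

Gordon growth model: P₀ = D₁/(r − g), with D₁ = 9.68 given directly.
P₀ = 9.6800 / (0.152 − 0.07) = 9.6800 / 0.082 = 118.0488

€118.05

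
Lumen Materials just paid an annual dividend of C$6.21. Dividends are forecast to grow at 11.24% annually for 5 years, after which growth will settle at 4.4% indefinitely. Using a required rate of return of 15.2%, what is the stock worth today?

Two-stage DDM. Project D₁…D_5 at 0.1124, terminal growth 0.044, discount at r = 0.152.
D_1 = 6.9080
D_2 = 7.6845
D_3 = 8.5482
D_4 = 9.5090
D_5 = 10.5778
Terminal value at t=5: TV = D_6/(r−g) = 11.0433/(0.152−0.044) = 102.2523
P₀ = 6.9080/(1+0.152)^1 + 7.6845/(1+0.152)^2 + 8.5482/(1+0.152)^3 + 9.5090/(1+0.152)^4 + 10.5778/(1+0.152)^5 + 102.2523/(1+0.152)^5 = 78.3887

C$78.39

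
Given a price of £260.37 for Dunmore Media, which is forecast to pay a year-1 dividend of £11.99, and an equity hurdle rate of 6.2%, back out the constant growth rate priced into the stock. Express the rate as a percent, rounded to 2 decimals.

From P₀ = D₁/(r − g), the implied growth is g = r − D₁/P₀.
g = 0.062 − 11.99/260.37 = 0.062 − 0.04605 = 0.01595

1.60%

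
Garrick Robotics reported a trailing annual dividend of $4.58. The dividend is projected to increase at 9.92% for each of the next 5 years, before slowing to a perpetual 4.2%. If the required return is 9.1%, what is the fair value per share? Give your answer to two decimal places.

$124.53

Two-stage DDM. Project D₁…D_5 at 0.0992, terminal growth 0.042, discount at r = 0.091.
D_1 = 5.0343
D_2 = 5.5337
D_3 = 6.0827
D_4 = 6.6861
D_5 = 7.3494
Terminal value at t=5: TV = D_6/(r−g) = 7.6580/(0.091−0.042) = 156.2862
P₀ = 5.0343/(1+0.091)^1 + 5.5337/(1+0.091)^2 + 6.0827/(1+0.091)^3 + 6.6861/(1+0.091)^4 + 7.3494/(1+0.091)^5 + 156.2862/(1+0.091)^5 = 124.5322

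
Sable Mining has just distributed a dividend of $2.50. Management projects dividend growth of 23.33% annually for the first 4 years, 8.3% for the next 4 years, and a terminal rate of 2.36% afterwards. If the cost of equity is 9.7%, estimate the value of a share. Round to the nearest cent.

Three-stage DDM. Project D₁…D_8; terminal Gordon value at t=8 with g = 0.0236; discount at r = 0.097.
D_1 = 3.0833
D_2 = 3.8026
D_3 = 4.6897
D_4 = 5.7838
D_5 = 6.2639
D_6 = 6.7838
D_7 = 7.3468
D_8 = 7.9566
TV_8 = 8.1444/(0.097−0.0236) = 110.9591
P₀ = Σ Dₜ/(1+r)ᵗ + TV_8/(1+r)^8 = 81.8954

$81.90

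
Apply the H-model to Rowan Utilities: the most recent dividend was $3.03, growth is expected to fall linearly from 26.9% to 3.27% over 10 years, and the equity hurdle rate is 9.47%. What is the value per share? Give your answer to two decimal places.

$108.21

H-model: P₀ = D₀[(1+g_L) + H(g_S−g_L)]/(r−g_L), with H = 10/2 = 5.
P₀ = 3.03 × [(1+0.0327) + 5×(0.269−0.0327)] / (0.0947−0.0327)
   = 3.03 × 2.2142 / 0.062 = 108.2101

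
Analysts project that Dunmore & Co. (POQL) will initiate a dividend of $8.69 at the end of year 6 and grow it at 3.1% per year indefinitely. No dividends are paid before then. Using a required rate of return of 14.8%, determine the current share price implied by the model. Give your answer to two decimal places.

$37.25

Deferred-dividend DDM. At t=5 the remaining stream is a growing perpetuity with first payment D_6 = 8.69.
V_5 = D_6/(r−g) = 8.69/(0.148−0.031) = 74.2735
P₀ = V_5/(1+r)^5 = 74.2735/(1+0.148)^5 = 37.2498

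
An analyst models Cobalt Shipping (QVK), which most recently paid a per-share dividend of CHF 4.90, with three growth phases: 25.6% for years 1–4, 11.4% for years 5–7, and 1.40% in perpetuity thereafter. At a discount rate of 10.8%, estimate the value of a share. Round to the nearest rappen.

CHF 140.32

Three-stage DDM. Project D₁…D_7; terminal Gordon value at t=7 with g = 0.014; discount at r = 0.108.
D_1 = 6.1544
D_2 = 7.7299
D_3 = 9.7088
D_4 = 12.1942
D_5 = 13.5844
D_6 = 15.1330
D_7 = 16.8582
TV_7 = 17.0942/(0.108−0.014) = 181.8529
P₀ = Σ Dₜ/(1+r)ᵗ + TV_7/(1+r)^7 = 140.3195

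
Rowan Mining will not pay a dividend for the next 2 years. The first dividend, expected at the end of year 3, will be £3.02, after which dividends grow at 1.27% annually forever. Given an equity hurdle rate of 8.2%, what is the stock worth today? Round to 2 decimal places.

Deferred-dividend DDM. At t=2 the remaining stream is a growing perpetuity with first payment D_3 = 3.02.
V_2 = D_3/(r−g) = 3.02/(0.082−0.0127) = 43.5786
P₀ = V_2/(1+r)^2 = 43.5786/(1+0.082)^2 = 37.2237

£37.22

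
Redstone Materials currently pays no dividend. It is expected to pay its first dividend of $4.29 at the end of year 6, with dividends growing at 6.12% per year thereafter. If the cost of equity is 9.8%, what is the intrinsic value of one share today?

$73.05

Deferred-dividend DDM. At t=5 the remaining stream is a growing perpetuity with first payment D_6 = 4.29.
V_5 = D_6/(r−g) = 4.29/(0.098−0.0612) = 116.5761
P₀ = V_5/(1+r)^5 = 116.5761/(1+0.098)^5 = 73.0462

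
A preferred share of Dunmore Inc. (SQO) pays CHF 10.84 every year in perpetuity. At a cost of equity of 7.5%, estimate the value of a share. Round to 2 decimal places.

CHF 144.53

Zero-growth DDM (perpetuity): P₀ = D/r = 10.84 / 0.075 = 144.5333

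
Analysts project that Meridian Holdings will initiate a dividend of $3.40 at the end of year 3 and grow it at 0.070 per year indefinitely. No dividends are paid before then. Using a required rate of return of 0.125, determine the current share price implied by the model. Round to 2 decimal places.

$48.84

Deferred-dividend DDM. At t=2 the remaining stream is a growing perpetuity with first payment D_3 = 3.40.
V_2 = D_3/(r−g) = 3.40/(0.125−0.07) = 61.8182
P₀ = V_2/(1+r)^2 = 61.8182/(1+0.125)^2 = 48.8440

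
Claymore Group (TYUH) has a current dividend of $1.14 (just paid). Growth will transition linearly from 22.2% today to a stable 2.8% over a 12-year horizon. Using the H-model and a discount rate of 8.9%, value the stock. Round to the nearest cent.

$40.97

H-model: P₀ = D₀[(1+g_L) + H(g_S−g_L)]/(r−g_L), with H = 12/2 = 6.
P₀ = 1.14 × [(1+0.028) + 6×(0.222−0.028)] / (0.089−0.028)
   = 1.14 × 2.1920 / 0.061 = 40.9652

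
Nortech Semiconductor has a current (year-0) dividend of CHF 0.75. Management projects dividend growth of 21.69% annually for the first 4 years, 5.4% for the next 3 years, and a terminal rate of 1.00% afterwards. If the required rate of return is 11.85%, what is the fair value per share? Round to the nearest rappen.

CHF 14.71

Three-stage DDM. Project D₁…D_7; terminal Gordon value at t=7 with g = 0.01; discount at r = 0.1185.
D_1 = 0.9127
D_2 = 1.1106
D_3 = 1.3515
D_4 = 1.6447
D_5 = 1.7335
D_6 = 1.8271
D_7 = 1.9258
TV_7 = 1.9450/(0.1185−0.01) = 17.9265
P₀ = Σ Dₜ/(1+r)ᵗ + TV_7/(1+r)^7 = 14.7086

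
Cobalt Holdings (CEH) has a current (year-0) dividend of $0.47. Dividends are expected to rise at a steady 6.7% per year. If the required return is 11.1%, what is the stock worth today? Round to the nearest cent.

$11.40

Gordon growth model: P₀ = D₁/(r − g). D₁ = 0.47 × (1 + 0.067) = 0.5015.
P₀ = 0.5015 / (0.111 − 0.067) = 0.5015 / 0.044 = 11.3975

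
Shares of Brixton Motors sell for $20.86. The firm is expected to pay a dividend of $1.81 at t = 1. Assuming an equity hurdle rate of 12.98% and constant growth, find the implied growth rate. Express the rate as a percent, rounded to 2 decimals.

4.30%

From P₀ = D₁/(r − g), the implied growth is g = r − D₁/P₀.
g = 0.1298 − 1.81/20.86 = 0.1298 − 0.08677 = 0.04303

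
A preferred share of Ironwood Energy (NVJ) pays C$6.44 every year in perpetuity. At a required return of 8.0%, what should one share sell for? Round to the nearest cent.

Zero-growth DDM (perpetuity): P₀ = D/r = 6.44 / 0.08 = 80.5000

C$80.50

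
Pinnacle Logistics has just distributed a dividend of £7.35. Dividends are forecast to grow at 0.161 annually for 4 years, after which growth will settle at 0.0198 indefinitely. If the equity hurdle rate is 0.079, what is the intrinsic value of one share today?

Two-stage DDM. Project D₁…D_4 at 0.161, terminal growth 0.0198, discount at r = 0.079.
D_1 = 8.5334
D_2 = 9.9072
D_3 = 11.5023
D_4 = 13.3541
Terminal value at t=4: TV = D_5/(r−g) = 13.6186/(0.079−0.0198) = 230.0433
P₀ = 8.5334/(1+0.079)^1 + 9.9072/(1+0.079)^2 + 11.5023/(1+0.079)^3 + 13.3541/(1+0.079)^4 + 230.0433/(1+0.079)^4 = 205.1430

£205.14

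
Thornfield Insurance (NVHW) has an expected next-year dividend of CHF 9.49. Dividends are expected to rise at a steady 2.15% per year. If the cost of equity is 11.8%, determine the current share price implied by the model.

CHF 98.34

Gordon growth model: P₀ = D₁/(r − g), with D₁ = 9.49 given directly.
P₀ = 9.4900 / (0.118 − 0.0215) = 9.4900 / 0.0965 = 98.3420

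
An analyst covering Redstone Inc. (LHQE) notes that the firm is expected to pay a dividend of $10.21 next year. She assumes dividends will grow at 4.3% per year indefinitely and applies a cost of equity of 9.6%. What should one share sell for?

Gordon growth model: P₀ = D₁/(r − g), with D₁ = 10.21 given directly.
P₀ = 10.2100 / (0.096 − 0.043) = 10.2100 / 0.053 = 192.6415

$192.64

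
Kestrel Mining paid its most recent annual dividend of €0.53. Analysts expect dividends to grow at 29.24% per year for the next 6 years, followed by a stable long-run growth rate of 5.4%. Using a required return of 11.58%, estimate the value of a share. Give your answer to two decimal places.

€27.31

Two-stage DDM. Project D₁…D_6 at 0.2924, terminal growth 0.054, discount at r = 0.1158.
D_1 = 0.6850
D_2 = 0.8853
D_3 = 1.1441
D_4 = 1.4786
D_5 = 1.9110
D_6 = 2.4698
Terminal value at t=6: TV = D_7/(r−g) = 2.6031/(0.1158−0.054) = 42.1221
P₀ = 0.6850/(1+0.1158)^1 + 0.8853/(1+0.1158)^2 + 1.1441/(1+0.1158)^3 + 1.4786/(1+0.1158)^4 + 1.9110/(1+0.1158)^5 + 2.4698/(1+0.1158)^6 + 42.1221/(1+0.1158)^6 = 27.3140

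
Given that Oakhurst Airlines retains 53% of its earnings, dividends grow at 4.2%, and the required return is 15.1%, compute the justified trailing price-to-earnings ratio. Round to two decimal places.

Payout ratio b = 1 − 0.53 = 0.47.
Justified trailing P/E = b(1+g)/(r−g) = 0.47×(1+0.042)/(0.151−0.042) = 4.4930

4.49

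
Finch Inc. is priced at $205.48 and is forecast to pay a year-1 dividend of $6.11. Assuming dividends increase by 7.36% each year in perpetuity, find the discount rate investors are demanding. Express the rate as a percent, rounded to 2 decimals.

10.33%

Rearranging the constant-growth DDM: r = D₁/P₀ + g.
r = 6.1100 / 205.48 + 0.0736 = 0.02974 + 0.0736 = 0.10334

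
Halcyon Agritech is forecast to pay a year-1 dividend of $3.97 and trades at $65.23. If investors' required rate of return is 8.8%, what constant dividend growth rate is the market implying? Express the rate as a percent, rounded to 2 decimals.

2.71%

From P₀ = D₁/(r − g), the implied growth is g = r − D₁/P₀.
g = 0.088 − 3.97/65.23 = 0.088 − 0.06086 = 0.02714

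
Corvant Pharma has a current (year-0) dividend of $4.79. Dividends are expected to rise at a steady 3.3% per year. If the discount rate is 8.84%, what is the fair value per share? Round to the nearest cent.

$89.32

Gordon growth model: P₀ = D₁/(r − g). D₁ = 4.79 × (1 + 0.033) = 4.9481.
P₀ = 4.9481 / (0.0884 − 0.033) = 4.9481 / 0.0554 = 89.3153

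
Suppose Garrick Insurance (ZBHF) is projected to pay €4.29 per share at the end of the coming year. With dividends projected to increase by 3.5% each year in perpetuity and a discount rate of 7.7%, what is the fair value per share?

Gordon growth model: P₀ = D₁/(r − g), with D₁ = 4.29 given directly.
P₀ = 4.2900 / (0.077 − 0.035) = 4.2900 / 0.042 = 102.1429

€102.14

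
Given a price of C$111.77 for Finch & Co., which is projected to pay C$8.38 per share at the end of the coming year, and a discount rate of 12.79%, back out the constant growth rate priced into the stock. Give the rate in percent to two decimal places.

5.29%

From P₀ = D₁/(r − g), the implied growth is g = r − D₁/P₀.
g = 0.1279 − 8.38/111.77 = 0.1279 − 0.07498 = 0.05292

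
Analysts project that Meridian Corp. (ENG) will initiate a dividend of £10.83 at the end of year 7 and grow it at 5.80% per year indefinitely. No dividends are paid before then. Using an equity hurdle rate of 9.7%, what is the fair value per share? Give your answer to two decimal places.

£159.34

Deferred-dividend DDM. At t=6 the remaining stream is a growing perpetuity with first payment D_7 = 10.83.
V_6 = D_7/(r−g) = 10.83/(0.097−0.058) = 277.6923
P₀ = V_6/(1+r)^6 = 277.6923/(1+0.097)^6 = 159.3397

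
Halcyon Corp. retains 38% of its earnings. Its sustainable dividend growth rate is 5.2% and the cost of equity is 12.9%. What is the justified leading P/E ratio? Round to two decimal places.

8.05

Payout ratio b = 1 − 0.38 = 0.62.
Justified leading P/E = b/(r−g) = 0.62/(0.129−0.052) = 8.0519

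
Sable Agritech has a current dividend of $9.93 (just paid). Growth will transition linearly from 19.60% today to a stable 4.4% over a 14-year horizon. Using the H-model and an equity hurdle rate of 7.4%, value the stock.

H-model: P₀ = D₀[(1+g_L) + H(g_S−g_L)]/(r−g_L), with H = 14/2 = 7.
P₀ = 9.93 × [(1+0.044) + 7×(0.196−0.044)] / (0.074−0.044)
   = 9.93 × 2.1080 / 0.03 = 697.7480

$697.75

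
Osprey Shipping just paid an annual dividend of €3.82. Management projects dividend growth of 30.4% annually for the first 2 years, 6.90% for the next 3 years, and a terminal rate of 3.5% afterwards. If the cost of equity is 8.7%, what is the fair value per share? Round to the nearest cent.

Three-stage DDM. Project D₁…D_5; terminal Gordon value at t=5 with g = 0.035; discount at r = 0.087.
D_1 = 4.9813
D_2 = 6.4956
D_3 = 6.9438
D_4 = 7.4229
D_5 = 7.9351
TV_5 = 8.2128/(0.087−0.035) = 157.9387
P₀ = Σ Dₜ/(1+r)ᵗ + TV_5/(1+r)^5 = 130.1058

€130.11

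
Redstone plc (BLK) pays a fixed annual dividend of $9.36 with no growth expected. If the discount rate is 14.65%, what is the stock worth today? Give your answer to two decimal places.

$63.89

Zero-growth DDM (perpetuity): P₀ = D/r = 9.36 / 0.1465 = 63.8908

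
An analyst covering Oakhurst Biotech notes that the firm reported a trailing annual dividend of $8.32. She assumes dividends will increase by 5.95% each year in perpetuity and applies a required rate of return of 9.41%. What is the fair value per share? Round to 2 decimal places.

Gordon growth model: P₀ = D₁/(r − g). D₁ = 8.32 × (1 + 0.0595) = 8.8150.
P₀ = 8.8150 / (0.0941 − 0.0595) = 8.8150 / 0.0346 = 254.7699

$254.77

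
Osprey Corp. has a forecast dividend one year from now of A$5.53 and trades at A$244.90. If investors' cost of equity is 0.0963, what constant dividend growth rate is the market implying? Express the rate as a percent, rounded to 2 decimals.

From P₀ = D₁/(r − g), the implied growth is g = r − D₁/P₀.
g = 0.0963 − 5.53/244.90 = 0.0963 − 0.02258 = 0.07372

7.37%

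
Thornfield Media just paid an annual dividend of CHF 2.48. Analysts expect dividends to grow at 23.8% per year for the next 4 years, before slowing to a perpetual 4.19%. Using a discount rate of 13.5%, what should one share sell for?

Two-stage DDM. Project D₁…D_4 at 0.238, terminal growth 0.0419, discount at r = 0.135.
D_1 = 3.0702
D_2 = 3.8010
D_3 = 4.7056
D_4 = 5.8255
Terminal value at t=4: TV = D_5/(r−g) = 6.0696/(0.135−0.0419) = 65.1944
P₀ = 3.0702/(1+0.135)^1 + 3.8010/(1+0.135)^2 + 4.7056/(1+0.135)^3 + 5.8255/(1+0.135)^4 + 65.1944/(1+0.135)^4 = 51.6693

CHF 51.67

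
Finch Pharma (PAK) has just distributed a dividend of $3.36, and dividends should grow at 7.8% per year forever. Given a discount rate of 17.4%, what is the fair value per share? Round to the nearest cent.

$37.73

Gordon growth model: P₀ = D₁/(r − g). D₁ = 3.36 × (1 + 0.078) = 3.6221.
P₀ = 3.6221 / (0.174 − 0.078) = 3.6221 / 0.096 = 37.7300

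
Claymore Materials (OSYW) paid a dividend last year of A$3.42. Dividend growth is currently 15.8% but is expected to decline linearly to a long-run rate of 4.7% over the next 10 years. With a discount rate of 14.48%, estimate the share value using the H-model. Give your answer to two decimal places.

A$56.02

H-model: P₀ = D₀[(1+g_L) + H(g_S−g_L)]/(r−g_L), with H = 10/2 = 5.
P₀ = 3.42 × [(1+0.047) + 5×(0.158−0.047)] / (0.1448−0.047)
   = 3.42 × 1.6020 / 0.0978 = 56.0209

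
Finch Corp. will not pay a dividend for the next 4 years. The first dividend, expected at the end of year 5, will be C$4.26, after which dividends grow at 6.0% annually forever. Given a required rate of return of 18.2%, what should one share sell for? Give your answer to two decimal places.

C$17.89

Deferred-dividend DDM. At t=4 the remaining stream is a growing perpetuity with first payment D_5 = 4.26.
V_4 = D_5/(r−g) = 4.26/(0.182−0.06) = 34.9180
P₀ = V_4/(1+r)^4 = 34.9180/(1+0.182)^4 = 17.8887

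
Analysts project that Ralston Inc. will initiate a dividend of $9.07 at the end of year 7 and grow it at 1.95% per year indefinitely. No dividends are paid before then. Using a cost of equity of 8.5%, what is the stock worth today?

$84.88

Deferred-dividend DDM. At t=6 the remaining stream is a growing perpetuity with first payment D_7 = 9.07.
V_6 = D_7/(r−g) = 9.07/(0.085−0.0195) = 138.4733
P₀ = V_6/(1+r)^6 = 138.4733/(1+0.085)^6 = 84.8765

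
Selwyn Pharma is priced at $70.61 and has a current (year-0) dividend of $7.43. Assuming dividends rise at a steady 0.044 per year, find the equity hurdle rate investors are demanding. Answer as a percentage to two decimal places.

15.39%

Rearranging the constant-growth DDM: r = D₁/P₀ + g.
D₁ = 7.43 × (1 + 0.044) = 7.7569.
r = 7.7569 / 70.61 + 0.044 = 0.10986 + 0.044 = 0.15386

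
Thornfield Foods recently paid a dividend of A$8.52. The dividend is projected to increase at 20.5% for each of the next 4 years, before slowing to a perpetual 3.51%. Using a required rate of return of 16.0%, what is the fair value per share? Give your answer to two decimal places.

Two-stage DDM. Project D₁…D_4 at 0.205, terminal growth 0.0351, discount at r = 0.16.
D_1 = 10.2666
D_2 = 12.3713
D_3 = 14.9074
D_4 = 17.9634
Terminal value at t=4: TV = D_5/(r−g) = 18.5939/(0.16−0.0351) = 148.8702
P₀ = 10.2666/(1+0.16)^1 + 12.3713/(1+0.16)^2 + 14.9074/(1+0.16)^3 + 17.9634/(1+0.16)^4 + 148.8702/(1+0.16)^4 = 119.7356

A$119.74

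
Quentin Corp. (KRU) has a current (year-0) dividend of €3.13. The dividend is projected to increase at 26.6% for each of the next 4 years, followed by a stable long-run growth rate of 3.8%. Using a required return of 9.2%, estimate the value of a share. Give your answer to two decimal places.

Two-stage DDM. Project D₁…D_4 at 0.266, terminal growth 0.038, discount at r = 0.092.
D_1 = 3.9626
D_2 = 5.0166
D_3 = 6.3510
D_4 = 8.0404
Terminal value at t=4: TV = D_5/(r−g) = 8.3460/(0.092−0.038) = 154.5549
P₀ = 3.9626/(1+0.092)^1 + 5.0166/(1+0.092)^2 + 6.3510/(1+0.092)^3 + 8.0404/(1+0.092)^4 + 154.5549/(1+0.092)^4 = 127.0580

€127.06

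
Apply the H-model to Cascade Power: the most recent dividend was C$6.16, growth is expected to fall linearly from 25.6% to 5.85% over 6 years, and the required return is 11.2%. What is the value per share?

H-model: P₀ = D₀[(1+g_L) + H(g_S−g_L)]/(r−g_L), with H = 6/2 = 3.
P₀ = 6.16 × [(1+0.0585) + 3×(0.256−0.0585)] / (0.112−0.0585)
   = 6.16 × 1.6510 / 0.0535 = 190.0964

C$190.10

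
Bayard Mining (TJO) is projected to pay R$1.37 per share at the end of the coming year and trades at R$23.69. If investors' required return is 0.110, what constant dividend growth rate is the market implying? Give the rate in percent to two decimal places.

From P₀ = D₁/(r − g), the implied growth is g = r − D₁/P₀.
g = 0.11 − 1.37/23.69 = 0.11 − 0.05783 = 0.05217

5.22%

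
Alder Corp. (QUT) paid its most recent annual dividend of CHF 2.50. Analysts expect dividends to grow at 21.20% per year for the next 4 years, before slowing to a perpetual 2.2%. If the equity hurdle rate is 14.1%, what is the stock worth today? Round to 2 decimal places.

CHF 38.99

Two-stage DDM. Project D₁…D_4 at 0.212, terminal growth 0.022, discount at r = 0.141.
D_1 = 3.0300
D_2 = 3.6724
D_3 = 4.4509
D_4 = 5.3945
Terminal value at t=4: TV = D_5/(r−g) = 5.5132/(0.141−0.022) = 46.3292
P₀ = 3.0300/(1+0.141)^1 + 3.6724/(1+0.141)^2 + 4.4509/(1+0.141)^3 + 5.3945/(1+0.141)^4 + 46.3292/(1+0.141)^4 = 38.9900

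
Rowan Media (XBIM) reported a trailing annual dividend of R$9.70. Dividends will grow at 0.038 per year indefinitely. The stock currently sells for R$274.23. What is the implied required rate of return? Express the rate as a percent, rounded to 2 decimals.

Rearranging the constant-growth DDM: r = D₁/P₀ + g.
D₁ = 9.70 × (1 + 0.038) = 10.0686.
r = 10.0686 / 274.23 + 0.038 = 0.03672 + 0.038 = 0.07472

7.47%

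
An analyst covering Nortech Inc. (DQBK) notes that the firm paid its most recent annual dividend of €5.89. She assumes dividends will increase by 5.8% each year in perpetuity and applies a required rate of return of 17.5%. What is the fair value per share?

€53.26

Gordon growth model: P₀ = D₁/(r − g). D₁ = 5.89 × (1 + 0.058) = 6.2316.
P₀ = 6.2316 / (0.175 − 0.058) = 6.2316 / 0.117 = 53.2617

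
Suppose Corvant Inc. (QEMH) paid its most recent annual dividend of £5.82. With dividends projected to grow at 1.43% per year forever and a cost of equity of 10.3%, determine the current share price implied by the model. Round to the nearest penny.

Gordon growth model: P₀ = D₁/(r − g). D₁ = 5.82 × (1 + 0.0143) = 5.9032.
P₀ = 5.9032 / (0.103 − 0.0143) = 5.9032 / 0.0887 = 66.5527

£66.55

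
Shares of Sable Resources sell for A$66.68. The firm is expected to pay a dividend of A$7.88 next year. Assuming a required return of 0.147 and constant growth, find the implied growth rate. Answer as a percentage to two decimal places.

2.88%

From P₀ = D₁/(r − g), the implied growth is g = r − D₁/P₀.
g = 0.147 − 7.88/66.68 = 0.147 − 0.11818 = 0.02882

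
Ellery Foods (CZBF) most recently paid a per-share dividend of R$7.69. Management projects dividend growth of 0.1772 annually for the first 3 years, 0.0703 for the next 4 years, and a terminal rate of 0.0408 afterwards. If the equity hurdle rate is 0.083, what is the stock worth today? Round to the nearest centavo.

R$298.04

Three-stage DDM. Project D₁…D_7; terminal Gordon value at t=7 with g = 0.0408; discount at r = 0.083.
D_1 = 9.0527
D_2 = 10.6568
D_3 = 12.5452
D_4 = 13.4271
D_5 = 14.3710
D_6 = 15.3813
D_7 = 16.4626
TV_7 = 17.1343/(0.083−0.0408) = 406.0262
P₀ = Σ Dₜ/(1+r)ᵗ + TV_7/(1+r)^7 = 298.0379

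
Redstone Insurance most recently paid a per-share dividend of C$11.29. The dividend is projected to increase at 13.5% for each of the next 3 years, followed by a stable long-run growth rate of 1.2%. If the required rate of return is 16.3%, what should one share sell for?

C$102.60

Two-stage DDM. Project D₁…D_3 at 0.135, terminal growth 0.012, discount at r = 0.163.
D_1 = 12.8141
D_2 = 14.5441
D_3 = 16.5075
Terminal value at t=3: TV = D_4/(r−g) = 16.7056/(0.163−0.012) = 110.6331
P₀ = 12.8141/(1+0.163)^1 + 14.5441/(1+0.163)^2 + 16.5075/(1+0.163)^3 + 110.6331/(1+0.163)^3 = 102.5960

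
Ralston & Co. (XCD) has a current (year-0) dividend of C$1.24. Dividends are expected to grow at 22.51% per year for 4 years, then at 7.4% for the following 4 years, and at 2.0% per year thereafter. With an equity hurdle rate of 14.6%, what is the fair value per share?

Three-stage DDM. Project D₁…D_8; terminal Gordon value at t=8 with g = 0.02; discount at r = 0.146.
D_1 = 1.5191
D_2 = 1.8611
D_3 = 2.2800
D_4 = 2.7932
D_5 = 2.9999
D_6 = 3.2219
D_7 = 3.4604
D_8 = 3.7164
TV_8 = 3.7907/(0.146−0.02) = 30.0853
P₀ = Σ Dₜ/(1+r)ᵗ + TV_8/(1+r)^8 = 21.5123

C$21.51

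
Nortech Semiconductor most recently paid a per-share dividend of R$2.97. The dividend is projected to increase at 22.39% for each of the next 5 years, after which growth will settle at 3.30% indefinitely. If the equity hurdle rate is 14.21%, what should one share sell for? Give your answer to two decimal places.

Two-stage DDM. Project D₁…D_5 at 0.2239, terminal growth 0.033, discount at r = 0.1421.
D_1 = 3.6350
D_2 = 4.4489
D_3 = 5.4450
D_4 = 6.6641
D_5 = 8.1562
Terminal value at t=5: TV = D_6/(r−g) = 8.4253/(0.1421−0.033) = 77.2257
P₀ = 3.6350/(1+0.1421)^1 + 4.4489/(1+0.1421)^2 + 5.4450/(1+0.1421)^3 + 6.6641/(1+0.1421)^4 + 8.1562/(1+0.1421)^5 + 77.2257/(1+0.1421)^5 = 58.1035

R$58.10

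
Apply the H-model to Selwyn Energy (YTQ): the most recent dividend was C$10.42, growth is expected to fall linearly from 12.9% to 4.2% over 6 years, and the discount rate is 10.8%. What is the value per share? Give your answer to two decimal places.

C$205.72

H-model: P₀ = D₀[(1+g_L) + H(g_S−g_L)]/(r−g_L), with H = 6/2 = 3.
P₀ = 10.42 × [(1+0.042) + 3×(0.129−0.042)] / (0.108−0.042)
   = 10.42 × 1.3030 / 0.066 = 205.7161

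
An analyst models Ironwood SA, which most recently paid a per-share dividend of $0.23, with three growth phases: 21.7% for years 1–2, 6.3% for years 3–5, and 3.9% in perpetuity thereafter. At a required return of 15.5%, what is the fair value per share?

$2.93

Three-stage DDM. Project D₁…D_5; terminal Gordon value at t=5 with g = 0.039; discount at r = 0.155.
D_1 = 0.2799
D_2 = 0.3407
D_3 = 0.3621
D_4 = 0.3849
D_5 = 0.4092
TV_5 = 0.4251/(0.155−0.039) = 3.6649
P₀ = Σ Dₜ/(1+r)ᵗ + TV_5/(1+r)^5 = 2.9311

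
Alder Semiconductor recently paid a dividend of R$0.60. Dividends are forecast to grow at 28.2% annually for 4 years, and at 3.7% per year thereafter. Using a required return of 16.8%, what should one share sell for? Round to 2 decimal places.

R$9.94

Two-stage DDM. Project D₁…D_4 at 0.282, terminal growth 0.037, discount at r = 0.168.
D_1 = 0.7692
D_2 = 0.9861
D_3 = 1.2642
D_4 = 1.6207
Terminal value at t=4: TV = D_5/(r−g) = 1.6807/(0.168−0.037) = 12.8295
P₀ = 0.7692/(1+0.168)^1 + 0.9861/(1+0.168)^2 + 1.2642/(1+0.168)^3 + 1.6207/(1+0.168)^4 + 12.8295/(1+0.168)^4 = 9.9391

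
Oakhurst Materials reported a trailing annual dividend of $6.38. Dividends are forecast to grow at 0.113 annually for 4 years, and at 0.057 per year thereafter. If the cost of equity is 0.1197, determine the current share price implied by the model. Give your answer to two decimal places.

Two-stage DDM. Project D₁…D_4 at 0.113, terminal growth 0.057, discount at r = 0.1197.
D_1 = 7.1009
D_2 = 7.9033
D_3 = 8.7964
D_4 = 9.7904
Terminal value at t=4: TV = D_5/(r−g) = 10.3485/(0.1197−0.057) = 165.0474
P₀ = 7.1009/(1+0.1197)^1 + 7.9033/(1+0.1197)^2 + 8.7964/(1+0.1197)^3 + 9.7904/(1+0.1197)^4 + 165.0474/(1+0.1197)^4 = 130.1436

$130.14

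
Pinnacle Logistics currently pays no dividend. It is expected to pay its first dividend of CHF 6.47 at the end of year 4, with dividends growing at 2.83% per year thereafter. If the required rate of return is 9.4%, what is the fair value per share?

CHF 75.21

Deferred-dividend DDM. At t=3 the remaining stream is a growing perpetuity with first payment D_4 = 6.47.
V_3 = D_4/(r−g) = 6.47/(0.094−0.0283) = 98.4779
P₀ = V_3/(1+r)^3 = 98.4779/(1+0.094)^3 = 75.2120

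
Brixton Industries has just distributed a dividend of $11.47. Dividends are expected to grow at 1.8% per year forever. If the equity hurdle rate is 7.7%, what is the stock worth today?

$197.91

Gordon growth model: P₀ = D₁/(r − g). D₁ = 11.47 × (1 + 0.018) = 11.6765.
P₀ = 11.6765 / (0.077 − 0.018) = 11.6765 / 0.059 = 197.9061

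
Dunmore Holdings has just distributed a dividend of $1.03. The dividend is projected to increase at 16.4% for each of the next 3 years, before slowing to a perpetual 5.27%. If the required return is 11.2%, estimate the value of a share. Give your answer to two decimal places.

$24.36

Two-stage DDM. Project D₁…D_3 at 0.164, terminal growth 0.0527, discount at r = 0.112.
D_1 = 1.1989
D_2 = 1.3955
D_3 = 1.6244
Terminal value at t=3: TV = D_4/(r−g) = 1.7100/(0.112−0.0527) = 28.8367
P₀ = 1.1989/(1+0.112)^1 + 1.3955/(1+0.112)^2 + 1.6244/(1+0.112)^3 + 28.8367/(1+0.112)^3 = 24.3597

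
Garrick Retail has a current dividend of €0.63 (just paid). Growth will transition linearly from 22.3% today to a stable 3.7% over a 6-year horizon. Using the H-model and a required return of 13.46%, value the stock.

€10.30

H-model: P₀ = D₀[(1+g_L) + H(g_S−g_L)]/(r−g_L), with H = 6/2 = 3.
P₀ = 0.63 × [(1+0.037) + 3×(0.223−0.037)] / (0.1346−0.037)
   = 0.63 × 1.5950 / 0.0976 = 10.2956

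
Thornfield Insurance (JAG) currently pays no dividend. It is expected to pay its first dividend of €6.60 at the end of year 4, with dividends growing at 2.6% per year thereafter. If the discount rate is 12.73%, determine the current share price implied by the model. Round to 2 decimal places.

€45.48

Deferred-dividend DDM. At t=3 the remaining stream is a growing perpetuity with first payment D_4 = 6.60.
V_3 = D_4/(r−g) = 6.60/(0.1273−0.026) = 65.1530
P₀ = V_3/(1+r)^3 = 65.1530/(1+0.1273)^3 = 45.4795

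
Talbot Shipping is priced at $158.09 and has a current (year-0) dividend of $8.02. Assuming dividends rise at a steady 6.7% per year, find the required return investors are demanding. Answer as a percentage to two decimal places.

12.11%

Rearranging the constant-growth DDM: r = D₁/P₀ + g.
D₁ = 8.02 × (1 + 0.067) = 8.5573.
r = 8.5573 / 158.09 + 0.067 = 0.05413 + 0.067 = 0.12113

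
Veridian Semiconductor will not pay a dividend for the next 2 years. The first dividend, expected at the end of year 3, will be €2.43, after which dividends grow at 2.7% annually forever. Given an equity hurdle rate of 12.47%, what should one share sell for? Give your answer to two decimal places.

€19.66

Deferred-dividend DDM. At t=2 the remaining stream is a growing perpetuity with first payment D_3 = 2.43.
V_2 = D_3/(r−g) = 2.43/(0.1247−0.027) = 24.8721
P₀ = V_2/(1+r)^2 = 24.8721/(1+0.1247)^2 = 19.6625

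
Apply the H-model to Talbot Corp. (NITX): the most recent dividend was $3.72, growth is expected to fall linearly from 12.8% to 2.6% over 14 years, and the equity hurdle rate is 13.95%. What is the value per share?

H-model: P₀ = D₀[(1+g_L) + H(g_S−g_L)]/(r−g_L), with H = 14/2 = 7.
P₀ = 3.72 × [(1+0.026) + 7×(0.128−0.026)] / (0.1395−0.026)
   = 3.72 × 1.7400 / 0.1135 = 57.0291

$57.03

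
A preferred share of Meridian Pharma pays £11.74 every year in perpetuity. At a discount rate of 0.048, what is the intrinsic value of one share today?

£244.58

Zero-growth DDM (perpetuity): P₀ = D/r = 11.74 / 0.048 = 244.5833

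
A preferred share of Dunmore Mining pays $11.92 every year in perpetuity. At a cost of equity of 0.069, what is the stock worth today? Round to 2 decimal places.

$172.75

Zero-growth DDM (perpetuity): P₀ = D/r = 11.92 / 0.069 = 172.7536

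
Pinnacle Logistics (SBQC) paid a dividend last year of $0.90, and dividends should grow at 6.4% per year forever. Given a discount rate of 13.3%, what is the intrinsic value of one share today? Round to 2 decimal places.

Gordon growth model: P₀ = D₁/(r − g). D₁ = 0.90 × (1 + 0.064) = 0.9576.
P₀ = 0.9576 / (0.133 − 0.064) = 0.9576 / 0.069 = 13.8783

$13.88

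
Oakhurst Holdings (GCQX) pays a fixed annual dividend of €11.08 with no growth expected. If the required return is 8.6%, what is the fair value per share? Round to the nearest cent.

Zero-growth DDM (perpetuity): P₀ = D/r = 11.08 / 0.086 = 128.8372

€128.84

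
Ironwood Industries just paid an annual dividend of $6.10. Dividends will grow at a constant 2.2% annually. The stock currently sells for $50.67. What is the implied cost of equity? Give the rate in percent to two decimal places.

14.50%

Rearranging the constant-growth DDM: r = D₁/P₀ + g.
D₁ = 6.10 × (1 + 0.022) = 6.2342.
r = 6.2342 / 50.67 + 0.022 = 0.12304 + 0.022 = 0.14504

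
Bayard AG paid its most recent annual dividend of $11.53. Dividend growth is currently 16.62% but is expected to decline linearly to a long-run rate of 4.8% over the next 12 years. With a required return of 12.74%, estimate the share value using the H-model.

$255.17

H-model: P₀ = D₀[(1+g_L) + H(g_S−g_L)]/(r−g_L), with H = 12/2 = 6.
P₀ = 11.53 × [(1+0.048) + 6×(0.1662−0.048)] / (0.1274−0.048)
   = 11.53 × 1.7572 / 0.0794 = 255.1702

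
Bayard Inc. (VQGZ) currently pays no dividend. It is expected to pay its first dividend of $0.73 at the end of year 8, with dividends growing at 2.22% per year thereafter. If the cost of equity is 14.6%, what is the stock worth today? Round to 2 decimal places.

$2.27

Deferred-dividend DDM. At t=7 the remaining stream is a growing perpetuity with first payment D_8 = 0.73.
V_7 = D_8/(r−g) = 0.73/(0.146−0.0222) = 5.8966
P₀ = V_7/(1+r)^7 = 5.8966/(1+0.146)^7 = 2.2715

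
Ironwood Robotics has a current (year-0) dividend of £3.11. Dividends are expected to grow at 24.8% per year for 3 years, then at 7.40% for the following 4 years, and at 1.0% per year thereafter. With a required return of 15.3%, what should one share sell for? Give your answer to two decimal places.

Three-stage DDM. Project D₁…D_7; terminal Gordon value at t=7 with g = 0.01; discount at r = 0.153.
D_1 = 3.8813
D_2 = 4.8438
D_3 = 6.0451
D_4 = 6.4924
D_5 = 6.9729
D_6 = 7.4889
D_7 = 8.0431
TV_7 = 8.1235/(0.153−0.01) = 56.8076
P₀ = Σ Dₜ/(1+r)ᵗ + TV_7/(1+r)^7 = 45.1758

£45.18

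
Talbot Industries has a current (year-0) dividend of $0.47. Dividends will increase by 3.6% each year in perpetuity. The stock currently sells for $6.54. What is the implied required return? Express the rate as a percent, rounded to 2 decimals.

11.05%

Rearranging the constant-growth DDM: r = D₁/P₀ + g.
D₁ = 0.47 × (1 + 0.036) = 0.4869.
r = 0.4869 / 6.54 + 0.036 = 0.07445 + 0.036 = 0.11045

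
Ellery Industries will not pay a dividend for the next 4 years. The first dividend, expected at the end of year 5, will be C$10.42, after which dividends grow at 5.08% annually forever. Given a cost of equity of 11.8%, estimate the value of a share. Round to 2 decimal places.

C$99.25

Deferred-dividend DDM. At t=4 the remaining stream is a growing perpetuity with first payment D_5 = 10.42.
V_4 = D_5/(r−g) = 10.42/(0.118−0.0508) = 155.0595
P₀ = V_4/(1+r)^4 = 155.0595/(1+0.118)^4 = 99.2502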